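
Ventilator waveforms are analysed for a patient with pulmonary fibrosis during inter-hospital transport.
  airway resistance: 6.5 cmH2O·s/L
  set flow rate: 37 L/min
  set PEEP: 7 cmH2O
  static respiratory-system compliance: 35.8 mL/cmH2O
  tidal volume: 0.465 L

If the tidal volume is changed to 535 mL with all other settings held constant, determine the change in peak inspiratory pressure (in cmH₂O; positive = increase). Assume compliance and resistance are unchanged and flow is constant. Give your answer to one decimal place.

PIP = Vt/C + R·V̇ + PEEP (constant-flow equation of motion).
Only the elastic term changes: ΔPIP = ΔVt / C = (535 − 465) / 35.8 = 1.955 cmH2O.

2.0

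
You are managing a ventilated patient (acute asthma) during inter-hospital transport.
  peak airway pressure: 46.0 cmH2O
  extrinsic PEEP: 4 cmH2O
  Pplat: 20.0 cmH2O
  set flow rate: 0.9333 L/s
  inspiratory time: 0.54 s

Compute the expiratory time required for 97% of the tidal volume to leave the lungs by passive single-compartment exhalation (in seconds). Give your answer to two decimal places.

Vt = flow × Ti = 0.9333 L/s × 0.54 s × 1000 mL/L = 503.98 mL.
R = (PIP − Pplat)/V̇ = (46.0 − 20.0) / 0.9333 = 26.0/0.9333 = 27.858 cmH2O·s/L.
C = Vt/(Pplat − PEEP) = 503.98 / (20.0 − 4) = 503.98/16.0 = 31.499 mL/cmH2O.
τ = R × C = 27.858 × 0.0315 L/cmH2O = 0.8775 s.
t = −τ·ln(1 − 0.97) = −0.8775·ln(0.03) = 3.077 s.

3.08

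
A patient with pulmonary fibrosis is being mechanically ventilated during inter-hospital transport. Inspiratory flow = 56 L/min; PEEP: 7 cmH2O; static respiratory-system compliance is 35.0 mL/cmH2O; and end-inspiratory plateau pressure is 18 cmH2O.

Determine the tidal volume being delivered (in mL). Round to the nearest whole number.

385

Vt = Cstat × (Pplat − PEEP) = 35.0 × (18 − 7) = 35.0 × 11.0 = 385.0 mL.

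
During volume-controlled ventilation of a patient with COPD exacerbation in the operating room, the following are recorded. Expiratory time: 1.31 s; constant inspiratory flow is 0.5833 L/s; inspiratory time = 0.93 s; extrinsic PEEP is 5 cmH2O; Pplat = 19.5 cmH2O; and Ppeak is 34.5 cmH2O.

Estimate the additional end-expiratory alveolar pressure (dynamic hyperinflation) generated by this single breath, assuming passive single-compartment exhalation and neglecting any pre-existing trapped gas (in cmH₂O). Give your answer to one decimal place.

Vt = flow × Ti = 0.5833 L/s × 0.93 s × 1000 mL/L = 542.47 mL.
R = (PIP − Pplat)/V̇ = (34.5 − 19.5) / 0.5833 = 15.0/0.5833 = 25.716 cmH2O·s/L.
C = Vt/(Pplat − PEEP) = 542.47 / (19.5 − 5) = 542.47/14.5 = 37.412 mL/cmH2O.
τ = R × C = 25.716 × 0.03741 L/cmH2O = 0.962 s.
Fraction remaining = e^(−Te/τ) = e^(−1.31/0.962) = 0.2562; trapped volume = 542.47 × 0.2562 = 138.98 mL.
Additional alveolar pressure from trapping ≈ V_trapped / C = 138.98 / 37.412 = 3.715 cmH2O.

3.7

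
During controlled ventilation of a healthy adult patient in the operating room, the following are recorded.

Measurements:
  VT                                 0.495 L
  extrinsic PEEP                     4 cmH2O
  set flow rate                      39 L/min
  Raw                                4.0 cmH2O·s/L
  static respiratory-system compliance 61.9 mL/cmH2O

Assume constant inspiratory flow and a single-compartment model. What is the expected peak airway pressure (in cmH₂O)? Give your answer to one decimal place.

Flow: 39 L/min ÷ 60 = 0.65 L/s.
Equation of motion (constant flow): PIP = Vt/C + R·V̇ + PEEP.
PIP = 495/61.9 + 4.0×0.65 + 4 = 7.997 + 2.6 + 4 = 14.597 cmH2O.

14.6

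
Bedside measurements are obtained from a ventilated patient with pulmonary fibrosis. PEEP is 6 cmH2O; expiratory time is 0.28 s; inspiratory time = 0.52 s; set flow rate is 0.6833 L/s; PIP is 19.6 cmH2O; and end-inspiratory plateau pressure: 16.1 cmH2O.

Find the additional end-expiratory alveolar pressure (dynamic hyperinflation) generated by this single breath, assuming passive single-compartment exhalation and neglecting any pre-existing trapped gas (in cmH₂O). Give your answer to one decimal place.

Vt = flow × Ti = 0.6833 L/s × 0.52 s × 1000 mL/L = 355.32 mL.
R = (PIP − Pplat)/V̇ = (19.6 − 16.1) / 0.6833 = 3.5/0.6833 = 5.122 cmH2O·s/L.
C = Vt/(Pplat − PEEP) = 355.32 / (16.1 − 6) = 355.32/10.1 = 35.18 mL/cmH2O.
τ = R × C = 5.122 × 0.03518 L/cmH2O = 0.1802 s.
Fraction remaining = e^(−Te/τ) = e^(−0.28/0.1802) = 0.2114; trapped volume = 355.32 × 0.2114 = 75.115 mL.
Additional alveolar pressure from trapping ≈ V_trapped / C = 75.115 / 35.18 = 2.135 cmH2O.

2.1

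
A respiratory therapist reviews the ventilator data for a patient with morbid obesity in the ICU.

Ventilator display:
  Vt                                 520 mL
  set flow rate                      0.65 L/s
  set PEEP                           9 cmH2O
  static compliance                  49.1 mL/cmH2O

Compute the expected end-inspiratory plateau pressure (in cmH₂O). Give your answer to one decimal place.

Pplat = PEEP + Vt / Cstat = 9 + 520 / 49.1 = 9 + 10.591 = 19.591 cmH2O.

19.6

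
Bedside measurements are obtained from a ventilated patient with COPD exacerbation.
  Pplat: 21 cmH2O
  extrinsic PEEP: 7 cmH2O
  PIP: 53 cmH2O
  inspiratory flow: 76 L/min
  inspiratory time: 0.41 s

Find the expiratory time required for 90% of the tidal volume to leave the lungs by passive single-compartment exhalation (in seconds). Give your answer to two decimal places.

Flow: 76 L/min ÷ 60 = 1.2667 L/s.
Vt = flow × Ti = 1.2667 L/s × 0.41 s × 1000 mL/L = 519.35 mL.
R = (PIP − Pplat)/V̇ = (53 − 21) / 1.2667 = 32.0/1.2667 = 25.262 cmH2O·s/L.
C = Vt/(Pplat − PEEP) = 519.35 / (21 − 7) = 519.35/14.0 = 37.096 mL/cmH2O.
τ = R × C = 25.262 × 0.0371 L/cmH2O = 0.9372 s.
t = −τ·ln(1 − 0.90) = −0.9372·ln(0.1) = 2.158 s.

2.16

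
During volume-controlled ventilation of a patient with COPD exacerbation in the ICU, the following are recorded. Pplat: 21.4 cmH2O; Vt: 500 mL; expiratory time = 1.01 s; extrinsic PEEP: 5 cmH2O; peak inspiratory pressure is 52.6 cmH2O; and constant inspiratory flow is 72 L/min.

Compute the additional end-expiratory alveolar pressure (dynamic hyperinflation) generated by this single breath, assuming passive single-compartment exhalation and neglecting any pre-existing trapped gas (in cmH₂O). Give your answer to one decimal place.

4.6

Flow: 72 L/min ÷ 60 = 1.2 L/s.
R = (PIP − Pplat)/V̇ = (52.6 − 21.4) / 1.2 = 31.2/1.2 = 26.0 cmH2O·s/L.
C = Vt/(Pplat − PEEP) = 500.0 / (21.4 − 5) = 500.0/16.4 = 30.488 mL/cmH2O.
τ = R × C = 26.0 × 0.03049 L/cmH2O = 0.7927 s.
Fraction remaining = e^(−Te/τ) = e^(−1.01/0.7927) = 0.2797; trapped volume = 500.0 × 0.2797 = 139.85 mL.
Additional alveolar pressure from trapping ≈ V_trapped / C = 139.85 / 30.488 = 4.587 cmH2O.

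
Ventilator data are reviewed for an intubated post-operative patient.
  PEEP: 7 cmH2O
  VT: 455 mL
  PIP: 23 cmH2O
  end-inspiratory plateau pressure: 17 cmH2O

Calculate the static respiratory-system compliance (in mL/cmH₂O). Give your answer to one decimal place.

Cstat = Vt / (Pplat − PEEP) = 455 / (17 − 7) = 455 / 10.0 = 45.5 mL/cmH2O.

45.5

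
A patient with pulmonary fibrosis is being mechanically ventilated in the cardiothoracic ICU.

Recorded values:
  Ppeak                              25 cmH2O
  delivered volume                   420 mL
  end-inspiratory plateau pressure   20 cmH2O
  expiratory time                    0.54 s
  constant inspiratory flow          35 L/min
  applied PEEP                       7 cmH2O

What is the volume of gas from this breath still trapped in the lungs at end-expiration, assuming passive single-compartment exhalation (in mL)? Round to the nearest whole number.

Flow: 35 L/min ÷ 60 = 0.5833 L/s.
R = (PIP − Pplat)/V̇ = (25 − 20) / 0.5833 = 5.0/0.5833 = 8.572 cmH2O·s/L.
C = Vt/(Pplat − PEEP) = 420.0 / (20 − 7) = 420.0/13.0 = 32.308 mL/cmH2O.
τ = R × C = 8.572 × 0.03231 L/cmH2O = 0.277 s.
Fraction remaining = e^(−Te/τ) = e^(−0.54/0.277) = 0.1424.
Trapped volume = 420.0 × 0.1424 = 59.808 mL.

60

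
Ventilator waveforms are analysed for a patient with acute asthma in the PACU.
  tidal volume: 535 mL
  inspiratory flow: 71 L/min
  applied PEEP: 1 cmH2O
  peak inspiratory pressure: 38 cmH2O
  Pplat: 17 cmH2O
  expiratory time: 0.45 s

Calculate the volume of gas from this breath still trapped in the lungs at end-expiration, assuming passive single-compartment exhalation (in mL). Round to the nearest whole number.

251

Flow: 71 L/min ÷ 60 = 1.1833 L/s.
R = (PIP − Pplat)/V̇ = (38 − 17) / 1.1833 = 21.0/1.1833 = 17.747 cmH2O·s/L.
C = Vt/(Pplat − PEEP) = 535.0 / (17 − 1) = 535.0/16.0 = 33.438 mL/cmH2O.
τ = R × C = 17.747 × 0.03344 L/cmH2O = 0.5935 s.
Fraction remaining = e^(−Te/τ) = e^(−0.45/0.5935) = 0.4685.
Trapped volume = 535.0 × 0.4685 = 250.65 mL.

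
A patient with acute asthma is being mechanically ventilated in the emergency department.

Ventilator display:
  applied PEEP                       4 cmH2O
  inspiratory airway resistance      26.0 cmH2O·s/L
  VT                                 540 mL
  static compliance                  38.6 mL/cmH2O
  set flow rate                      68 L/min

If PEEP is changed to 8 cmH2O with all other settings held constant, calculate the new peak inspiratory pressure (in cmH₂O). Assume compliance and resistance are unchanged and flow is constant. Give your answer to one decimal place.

Flow: 68 L/min ÷ 60 = 1.1333 L/s.
PIP = Vt/C + R·V̇ + PEEP (constant-flow equation of motion).
Only the baseline term changes: ΔPIP = ΔPEEP = 8 − 4 = 4.0 cmH2O.
Original PIP = 540/38.6 + 26.0×1.1333 + 4 = 47.455 cmH2O; new PIP = 47.455 + (4.0) = 51.455 cmH2O.

51.5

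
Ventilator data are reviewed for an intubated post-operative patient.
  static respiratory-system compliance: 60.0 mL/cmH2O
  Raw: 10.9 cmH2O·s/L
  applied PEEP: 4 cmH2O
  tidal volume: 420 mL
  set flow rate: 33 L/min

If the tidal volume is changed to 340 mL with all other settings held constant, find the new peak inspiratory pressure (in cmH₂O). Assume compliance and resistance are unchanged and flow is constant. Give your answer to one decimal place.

15.7

Flow: 33 L/min ÷ 60 = 0.55 L/s.
PIP = Vt/C + R·V̇ + PEEP (constant-flow equation of motion).
Only the elastic term changes: ΔPIP = ΔVt / C = (340 − 420) / 60.0 = -1.333 cmH2O.
Original PIP = 420/60.0 + 10.9×0.55 + 4 = 16.995 cmH2O; new PIP = 16.995 + (-1.333) = 15.662 cmH2O.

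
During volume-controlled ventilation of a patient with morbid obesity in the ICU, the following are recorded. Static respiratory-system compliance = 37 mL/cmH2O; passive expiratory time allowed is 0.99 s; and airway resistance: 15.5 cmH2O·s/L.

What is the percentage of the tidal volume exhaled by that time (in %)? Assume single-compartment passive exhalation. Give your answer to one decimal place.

τ = R × C = 15.5 × 37 mL/cmH2O = 15.5 × 0.037 L/cmH2O = 0.5735 s.
Passive exhalation: V(t)/V₀ = e^(−t/τ) = e^(−0.99/0.5735) = 0.178.
Fraction exhaled = 1 − 0.178 = 0.822 → 82.2%.

82.2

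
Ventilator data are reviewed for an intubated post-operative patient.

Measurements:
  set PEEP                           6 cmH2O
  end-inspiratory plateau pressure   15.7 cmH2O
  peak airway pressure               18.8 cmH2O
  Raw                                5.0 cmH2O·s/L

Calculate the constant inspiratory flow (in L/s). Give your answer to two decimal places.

flow = (PIP − Pplat) / Raw = 3.1 / 5.0 = 0.62 L/s.

0.62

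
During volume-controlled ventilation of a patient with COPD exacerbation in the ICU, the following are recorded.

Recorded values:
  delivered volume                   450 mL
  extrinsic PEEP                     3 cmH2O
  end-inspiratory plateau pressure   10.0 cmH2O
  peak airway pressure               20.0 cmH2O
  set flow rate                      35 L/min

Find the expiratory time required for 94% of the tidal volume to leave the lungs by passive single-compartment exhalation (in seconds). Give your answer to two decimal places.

3.10

Flow: 35 L/min ÷ 60 = 0.5833 L/s.
R = (PIP − Pplat)/V̇ = (20.0 − 10.0) / 0.5833 = 10.0/0.5833 = 17.144 cmH2O·s/L.
C = Vt/(Pplat − PEEP) = 450.0 / (10.0 − 3) = 450.0/7.0 = 64.286 mL/cmH2O.
τ = R × C = 17.144 × 0.06429 L/cmH2O = 1.102 s.
t = −τ·ln(1 − 0.94) = −1.102·ln(0.06) = 3.1 s.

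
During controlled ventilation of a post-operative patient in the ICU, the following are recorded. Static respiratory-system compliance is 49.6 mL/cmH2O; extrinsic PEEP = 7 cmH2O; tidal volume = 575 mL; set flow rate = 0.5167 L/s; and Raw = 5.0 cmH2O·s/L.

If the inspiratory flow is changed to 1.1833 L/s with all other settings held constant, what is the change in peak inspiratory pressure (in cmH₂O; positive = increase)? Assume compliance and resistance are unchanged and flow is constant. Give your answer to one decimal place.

PIP = Vt/C + R·V̇ + PEEP (constant-flow equation of motion).
Only the resistive term changes: ΔPIP = R × ΔV̇ = 5.0 × (1.1833 − 0.5167) = 5.0 × 0.6666 = 3.333 cmH2O.

3.3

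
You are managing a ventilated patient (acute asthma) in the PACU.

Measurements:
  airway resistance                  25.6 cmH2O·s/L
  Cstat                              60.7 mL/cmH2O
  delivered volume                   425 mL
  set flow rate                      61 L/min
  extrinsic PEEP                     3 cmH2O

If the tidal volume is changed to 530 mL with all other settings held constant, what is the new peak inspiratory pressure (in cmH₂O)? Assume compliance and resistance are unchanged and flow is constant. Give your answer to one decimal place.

37.8

Flow: 61 L/min ÷ 60 = 1.0167 L/s.
PIP = Vt/C + R·V̇ + PEEP (constant-flow equation of motion).
Only the elastic term changes: ΔPIP = ΔVt / C = (530 − 425) / 60.7 = 1.73 cmH2O.
Original PIP = 425/60.7 + 25.6×1.0167 + 3 = 36.029 cmH2O; new PIP = 36.029 + (1.73) = 37.759 cmH2O.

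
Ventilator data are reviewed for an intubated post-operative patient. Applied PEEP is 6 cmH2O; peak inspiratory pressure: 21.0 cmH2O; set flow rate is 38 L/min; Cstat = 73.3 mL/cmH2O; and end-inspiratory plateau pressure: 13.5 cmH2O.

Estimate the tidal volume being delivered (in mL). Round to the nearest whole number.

Vt = Cstat × (Pplat − PEEP) = 73.3 × (13.5 − 6) = 73.3 × 7.5 = 549.75 mL.

550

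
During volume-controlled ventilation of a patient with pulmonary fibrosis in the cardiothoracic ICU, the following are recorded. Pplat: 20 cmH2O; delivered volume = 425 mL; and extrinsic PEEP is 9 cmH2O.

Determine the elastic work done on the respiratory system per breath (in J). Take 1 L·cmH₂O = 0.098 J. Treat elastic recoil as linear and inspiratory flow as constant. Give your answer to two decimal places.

0.23

Elastic work ≈ ½ × (Pplat − PEEP) × Vt = 0.5 × (20 − 9) × 0.425 L = 0.5 × 11.0 × 0.425 = 2.338 L·cmH2O.
× 0.098 J/(L·cmH2O) → 0.2291 J.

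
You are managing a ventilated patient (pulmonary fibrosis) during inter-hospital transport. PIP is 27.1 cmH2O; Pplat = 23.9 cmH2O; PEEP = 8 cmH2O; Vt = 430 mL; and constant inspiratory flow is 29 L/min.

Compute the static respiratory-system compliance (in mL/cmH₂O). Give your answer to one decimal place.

27.0

Cstat = Vt / (Pplat − PEEP) = 430 / (23.9 − 8) = 430 / 15.9 = 27.044 mL/cmH2O.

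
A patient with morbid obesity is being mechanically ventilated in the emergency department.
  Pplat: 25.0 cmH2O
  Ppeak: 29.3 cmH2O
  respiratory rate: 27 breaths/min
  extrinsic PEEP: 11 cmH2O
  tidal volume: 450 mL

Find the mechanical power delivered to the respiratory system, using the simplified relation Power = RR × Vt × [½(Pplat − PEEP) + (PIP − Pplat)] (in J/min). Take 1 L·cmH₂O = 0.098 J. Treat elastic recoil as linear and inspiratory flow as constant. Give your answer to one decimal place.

Per-breath work = Vt × [½(Pplat−PEEP) + (PIP−Pplat)] = 0.450 × [0.5×14.0 + 4.3] = 0.450 × 11.3 = 5.085 L·cmH2O.
Power = 27 × 5.085 = 137.3 L·cmH2O/min.
× 0.098 J/(L·cmH2O) → 13.455 J/min.

13.5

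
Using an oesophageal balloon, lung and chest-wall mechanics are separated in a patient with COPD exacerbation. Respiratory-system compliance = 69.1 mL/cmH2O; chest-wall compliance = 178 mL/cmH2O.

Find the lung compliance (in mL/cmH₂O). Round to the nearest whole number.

113

1/CL = 1/Crs − 1/Ccw.
1/CL = 1/69.1 − 1/178 = 0.008854.
CL = 112.94 mL/cmH2O.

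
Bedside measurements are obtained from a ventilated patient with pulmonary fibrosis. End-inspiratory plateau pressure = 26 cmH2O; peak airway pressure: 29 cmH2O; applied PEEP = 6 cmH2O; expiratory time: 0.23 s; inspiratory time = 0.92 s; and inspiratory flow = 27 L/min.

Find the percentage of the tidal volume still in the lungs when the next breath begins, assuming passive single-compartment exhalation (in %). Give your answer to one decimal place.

Flow: 27 L/min ÷ 60 = 0.45 L/s.
Vt = flow × Ti = 0.45 L/s × 0.92 s × 1000 mL/L = 414.0 mL.
R = (PIP − Pplat)/V̇ = (29 − 26) / 0.45 = 3.0/0.45 = 6.667 cmH2O·s/L.
C = Vt/(Pplat − PEEP) = 414.0 / (26 − 6) = 414.0/20.0 = 20.7 mL/cmH2O.
τ = R × C = 6.667 × 0.0207 L/cmH2O = 0.138 s.
Fraction remaining at end-expiration = e^(−Te/τ) = e^(−0.23/0.138) = 0.1889 → 18.89%.

18.9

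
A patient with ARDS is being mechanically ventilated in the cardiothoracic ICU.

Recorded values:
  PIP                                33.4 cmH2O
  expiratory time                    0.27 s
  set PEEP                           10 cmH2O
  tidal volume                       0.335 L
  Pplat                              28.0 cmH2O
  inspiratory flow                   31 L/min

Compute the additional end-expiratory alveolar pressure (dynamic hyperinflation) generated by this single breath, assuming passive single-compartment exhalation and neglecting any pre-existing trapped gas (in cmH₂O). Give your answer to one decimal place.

Flow: 31 L/min ÷ 60 = 0.5167 L/s.
R = (PIP − Pplat)/V̇ = (33.4 − 28.0) / 0.5167 = 5.4/0.5167 = 10.451 cmH2O·s/L.
C = Vt/(Pplat − PEEP) = 335.0 / (28.0 − 10) = 335.0/18.0 = 18.611 mL/cmH2O.
τ = R × C = 10.451 × 0.01861 L/cmH2O = 0.1945 s.
Fraction remaining = e^(−Te/τ) = e^(−0.27/0.1945) = 0.2495; trapped volume = 335.0 × 0.2495 = 83.583 mL.
Additional alveolar pressure from trapping ≈ V_trapped / C = 83.583 / 18.611 = 4.491 cmH2O.

4.5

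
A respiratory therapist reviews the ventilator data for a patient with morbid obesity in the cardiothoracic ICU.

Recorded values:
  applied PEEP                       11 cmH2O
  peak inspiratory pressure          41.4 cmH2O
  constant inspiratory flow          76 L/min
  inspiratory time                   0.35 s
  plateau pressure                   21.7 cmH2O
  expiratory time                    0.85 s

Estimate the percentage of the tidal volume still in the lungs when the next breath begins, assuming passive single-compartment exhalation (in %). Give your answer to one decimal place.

26.7

Flow: 76 L/min ÷ 60 = 1.2667 L/s.
Vt = flow × Ti = 1.2667 L/s × 0.35 s × 1000 mL/L = 443.35 mL.
R = (PIP − Pplat)/V̇ = (41.4 − 21.7) / 1.2667 = 19.7/1.2667 = 15.552 cmH2O·s/L.
C = Vt/(Pplat − PEEP) = 443.35 / (21.7 − 11) = 443.35/10.7 = 41.435 mL/cmH2O.
τ = R × C = 15.552 × 0.04144 L/cmH2O = 0.6445 s.
Fraction remaining at end-expiration = e^(−Te/τ) = e^(−0.85/0.6445) = 0.2674 → 26.74%.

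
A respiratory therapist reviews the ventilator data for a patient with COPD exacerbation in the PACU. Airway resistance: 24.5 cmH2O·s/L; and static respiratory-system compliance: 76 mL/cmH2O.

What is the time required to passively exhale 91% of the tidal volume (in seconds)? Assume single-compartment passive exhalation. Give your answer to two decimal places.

τ = R × C = 24.5 × 76 mL/cmH2O = 24.5 × 0.076 L/cmH2O = 1.862 s.
Exhaled fraction f = 1 − e^(−t/τ) → t = −τ·ln(1 − f) = −1.862·ln(0.09) = 4.484 s.

4.48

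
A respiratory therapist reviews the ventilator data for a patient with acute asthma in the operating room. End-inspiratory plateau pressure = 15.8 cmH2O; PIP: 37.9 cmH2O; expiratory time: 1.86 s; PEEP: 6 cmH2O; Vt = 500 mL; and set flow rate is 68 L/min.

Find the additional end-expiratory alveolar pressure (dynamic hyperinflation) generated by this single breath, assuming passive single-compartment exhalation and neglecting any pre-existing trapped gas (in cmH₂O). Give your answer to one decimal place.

1.5

Flow: 68 L/min ÷ 60 = 1.1333 L/s.
R = (PIP − Pplat)/V̇ = (37.9 − 15.8) / 1.1333 = 22.1/1.1333 = 19.501 cmH2O·s/L.
C = Vt/(Pplat − PEEP) = 500.0 / (15.8 − 6) = 500.0/9.8 = 51.02 mL/cmH2O.
τ = R × C = 19.501 × 0.05102 L/cmH2O = 0.9949 s.
Fraction remaining = e^(−Te/τ) = e^(−1.86/0.9949) = 0.1542; trapped volume = 500.0 × 0.1542 = 77.1 mL.
Additional alveolar pressure from trapping ≈ V_trapped / C = 77.1 / 51.02 = 1.511 cmH2O.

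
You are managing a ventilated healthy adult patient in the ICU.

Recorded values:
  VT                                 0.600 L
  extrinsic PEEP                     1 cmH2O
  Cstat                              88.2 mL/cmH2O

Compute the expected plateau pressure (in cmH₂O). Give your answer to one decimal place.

Pplat = PEEP + Vt / Cstat = 1 + 600 / 88.2 = 1 + 6.803 = 7.803 cmH2O.

7.8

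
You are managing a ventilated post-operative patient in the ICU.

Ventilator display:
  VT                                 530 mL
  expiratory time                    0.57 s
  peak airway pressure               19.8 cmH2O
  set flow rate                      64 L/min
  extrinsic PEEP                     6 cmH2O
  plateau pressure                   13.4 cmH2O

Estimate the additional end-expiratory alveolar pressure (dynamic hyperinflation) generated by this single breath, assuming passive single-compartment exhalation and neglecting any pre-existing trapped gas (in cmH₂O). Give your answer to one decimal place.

2.0

Flow: 64 L/min ÷ 60 = 1.0667 L/s.
R = (PIP − Pplat)/V̇ = (19.8 − 13.4) / 1.0667 = 6.4/1.0667 = 6.0 cmH2O·s/L.
C = Vt/(Pplat − PEEP) = 530.0 / (13.4 − 6) = 530.0/7.4 = 71.622 mL/cmH2O.
τ = R × C = 6.0 × 0.07162 L/cmH2O = 0.4297 s.
Fraction remaining = e^(−Te/τ) = e^(−0.57/0.4297) = 0.2654; trapped volume = 530.0 × 0.2654 = 140.66 mL.
Additional alveolar pressure from trapping ≈ V_trapped / C = 140.66 / 71.622 = 1.964 cmH2O.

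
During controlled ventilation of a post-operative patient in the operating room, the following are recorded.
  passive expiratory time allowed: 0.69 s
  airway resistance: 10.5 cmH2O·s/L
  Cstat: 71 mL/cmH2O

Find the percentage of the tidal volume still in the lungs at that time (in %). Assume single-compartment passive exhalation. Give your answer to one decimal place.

39.6

τ = R × C = 10.5 × 71 mL/cmH2O = 10.5 × 0.071 L/cmH2O = 0.7455 s.
Passive exhalation: V(t)/V₀ = e^(−t/τ) = e^(−0.69/0.7455) = 0.3963.
Fraction remaining = 0.3963 → 39.63%.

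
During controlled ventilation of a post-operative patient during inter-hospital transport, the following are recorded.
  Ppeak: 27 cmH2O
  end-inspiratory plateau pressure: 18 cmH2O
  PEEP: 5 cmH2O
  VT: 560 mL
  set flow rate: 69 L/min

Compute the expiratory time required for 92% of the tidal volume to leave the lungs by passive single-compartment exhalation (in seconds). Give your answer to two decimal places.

Flow: 69 L/min ÷ 60 = 1.15 L/s.
R = (PIP − Pplat)/V̇ = (27 − 18) / 1.15 = 9.0/1.15 = 7.826 cmH2O·s/L.
C = Vt/(Pplat − PEEP) = 560.0 / (18 − 5) = 560.0/13.0 = 43.077 mL/cmH2O.
τ = R × C = 7.826 × 0.04308 L/cmH2O = 0.3371 s.
t = −τ·ln(1 − 0.92) = −0.3371·ln(0.08) = 0.8514 s.

0.85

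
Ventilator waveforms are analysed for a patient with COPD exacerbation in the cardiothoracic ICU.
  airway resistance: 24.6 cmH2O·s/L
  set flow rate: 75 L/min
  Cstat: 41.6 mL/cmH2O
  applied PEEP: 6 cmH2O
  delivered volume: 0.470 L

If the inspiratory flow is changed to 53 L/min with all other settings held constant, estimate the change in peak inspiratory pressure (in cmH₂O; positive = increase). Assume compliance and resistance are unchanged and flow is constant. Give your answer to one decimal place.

Flow: 75 L/min ÷ 60 = 1.25 L/s.
New flow: 53 L/min ÷ 60 = 0.8833 L/s.
PIP = Vt/C + R·V̇ + PEEP (constant-flow equation of motion).
Only the resistive term changes: ΔPIP = R × ΔV̇ = 24.6 × (0.8833 − 1.25) = 24.6 × -0.3667 = -9.021 cmH2O.

-9.0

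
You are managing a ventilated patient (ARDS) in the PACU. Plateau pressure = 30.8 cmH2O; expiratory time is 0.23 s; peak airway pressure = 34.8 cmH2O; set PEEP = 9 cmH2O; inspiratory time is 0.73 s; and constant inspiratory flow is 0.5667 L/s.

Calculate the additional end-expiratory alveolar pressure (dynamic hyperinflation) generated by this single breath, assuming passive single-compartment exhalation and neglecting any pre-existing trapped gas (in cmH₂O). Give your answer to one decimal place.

Vt = flow × Ti = 0.5667 L/s × 0.73 s × 1000 mL/L = 413.69 mL.
R = (PIP − Pplat)/V̇ = (34.8 − 30.8) / 0.5667 = 4.0/0.5667 = 7.058 cmH2O·s/L.
C = Vt/(Pplat − PEEP) = 413.69 / (30.8 − 9) = 413.69/21.8 = 18.977 mL/cmH2O.
τ = R × C = 7.058 × 0.01898 L/cmH2O = 0.134 s.
Fraction remaining = e^(−Te/τ) = e^(−0.23/0.134) = 0.1797; trapped volume = 413.69 × 0.1797 = 74.34 mL.
Additional alveolar pressure from trapping ≈ V_trapped / C = 74.34 / 18.977 = 3.917 cmH2O.

3.9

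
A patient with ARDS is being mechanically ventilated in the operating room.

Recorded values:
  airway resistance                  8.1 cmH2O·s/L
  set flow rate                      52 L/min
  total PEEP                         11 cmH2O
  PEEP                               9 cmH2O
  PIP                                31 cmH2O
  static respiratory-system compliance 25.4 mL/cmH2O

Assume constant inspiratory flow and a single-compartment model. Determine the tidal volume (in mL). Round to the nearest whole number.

Flow: 52 L/min ÷ 60 = 0.8667 L/s.
Total PEEP = 11 cmH2O (set 9 + intrinsic 2); this is the baseline alveolar pressure.
Equation of motion (constant flow): PIP = Vt/C + R·V̇ + PEEP.
Vt/C = PIP − R·V̇ − PEEP = 31 − 7.02 − 11 = 12.98 cmH2O.
Vt = C × 12.98 = 25.4 × 12.98 = 329.69 mL.

330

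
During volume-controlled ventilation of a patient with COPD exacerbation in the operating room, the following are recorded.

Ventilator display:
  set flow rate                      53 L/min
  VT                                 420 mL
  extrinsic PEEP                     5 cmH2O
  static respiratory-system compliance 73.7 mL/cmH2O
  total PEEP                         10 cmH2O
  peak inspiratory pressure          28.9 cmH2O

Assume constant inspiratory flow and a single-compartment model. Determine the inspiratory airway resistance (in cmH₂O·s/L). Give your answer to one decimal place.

14.9

Flow: 53 L/min ÷ 60 = 0.8833 L/s.
Total PEEP = 10 cmH2O (set 5 + intrinsic 5); this is the baseline alveolar pressure.
Equation of motion (constant flow): PIP = Vt/C + R·V̇ + PEEP.
R·V̇ = PIP − Vt/C − PEEP = 28.9 − 420/73.7 − 10 = 28.9 − 5.699 − 10 = 13.201 cmH2O.
R = 13.201 / 0.8833 = 14.945 cmH2O·s/L.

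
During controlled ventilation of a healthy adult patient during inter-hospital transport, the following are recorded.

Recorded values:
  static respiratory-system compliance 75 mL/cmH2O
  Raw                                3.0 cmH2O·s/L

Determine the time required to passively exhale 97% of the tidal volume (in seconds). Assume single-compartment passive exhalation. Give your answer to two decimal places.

0.79

τ = R × C = 3.0 × 75 mL/cmH2O = 3.0 × 0.075 L/cmH2O = 0.225 s.
Exhaled fraction f = 1 − e^(−t/τ) → t = −τ·ln(1 − f) = −0.225·ln(0.03) = 0.789 s.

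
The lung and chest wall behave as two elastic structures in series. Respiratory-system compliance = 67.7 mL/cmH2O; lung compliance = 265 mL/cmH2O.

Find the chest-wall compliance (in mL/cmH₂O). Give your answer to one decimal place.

1/Ccw = 1/Crs − 1/CL.
1/Ccw = 1/67.7 − 1/265 = 0.011.
Ccw = 90.909 mL/cmH2O.

90.9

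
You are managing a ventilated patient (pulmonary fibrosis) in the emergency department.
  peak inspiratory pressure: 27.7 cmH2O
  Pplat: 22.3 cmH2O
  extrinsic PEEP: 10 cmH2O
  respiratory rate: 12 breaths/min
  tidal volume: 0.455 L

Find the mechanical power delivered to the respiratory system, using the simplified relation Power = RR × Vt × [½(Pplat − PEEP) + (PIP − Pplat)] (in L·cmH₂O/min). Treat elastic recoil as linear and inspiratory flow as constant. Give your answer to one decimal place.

63.1

Per-breath work = Vt × [½(Pplat−PEEP) + (PIP−Pplat)] = 0.455 × [0.5×12.3 + 5.4] = 0.455 × 11.55 = 5.255 L·cmH2O.
Power = 12 × 5.255 = 63.06 L·cmH2O/min.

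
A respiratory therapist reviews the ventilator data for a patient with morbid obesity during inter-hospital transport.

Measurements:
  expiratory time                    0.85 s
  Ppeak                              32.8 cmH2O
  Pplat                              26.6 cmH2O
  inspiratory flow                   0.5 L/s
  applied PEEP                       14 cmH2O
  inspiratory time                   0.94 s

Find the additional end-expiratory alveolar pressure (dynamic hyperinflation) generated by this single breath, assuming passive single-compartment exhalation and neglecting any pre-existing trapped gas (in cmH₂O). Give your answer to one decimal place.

Vt = flow × Ti = 0.5 L/s × 0.94 s × 1000 mL/L = 470.0 mL.
R = (PIP − Pplat)/V̇ = (32.8 − 26.6) / 0.5 = 6.2/0.5 = 12.4 cmH2O·s/L.
C = Vt/(Pplat − PEEP) = 470.0 / (26.6 − 14) = 470.0/12.6 = 37.302 mL/cmH2O.
τ = R × C = 12.4 × 0.0373 L/cmH2O = 0.4625 s.
Fraction remaining = e^(−Te/τ) = e^(−0.85/0.4625) = 0.1592; trapped volume = 470.0 × 0.1592 = 74.824 mL.
Additional alveolar pressure from trapping ≈ V_trapped / C = 74.824 / 37.302 = 2.006 cmH2O.

2.0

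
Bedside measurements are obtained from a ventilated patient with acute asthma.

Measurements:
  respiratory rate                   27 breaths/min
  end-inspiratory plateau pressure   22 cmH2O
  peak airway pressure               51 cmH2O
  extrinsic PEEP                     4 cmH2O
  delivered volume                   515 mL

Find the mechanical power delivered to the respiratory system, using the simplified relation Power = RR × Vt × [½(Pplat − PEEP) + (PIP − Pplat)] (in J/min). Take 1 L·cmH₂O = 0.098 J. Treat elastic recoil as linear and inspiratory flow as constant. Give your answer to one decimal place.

Per-breath work = Vt × [½(Pplat−PEEP) + (PIP−Pplat)] = 0.515 × [0.5×18.0 + 29.0] = 0.515 × 38.0 = 19.57 L·cmH2O.
Power = 27 × 19.57 = 528.39 L·cmH2O/min.
× 0.098 J/(L·cmH2O) → 51.782 J/min.

51.8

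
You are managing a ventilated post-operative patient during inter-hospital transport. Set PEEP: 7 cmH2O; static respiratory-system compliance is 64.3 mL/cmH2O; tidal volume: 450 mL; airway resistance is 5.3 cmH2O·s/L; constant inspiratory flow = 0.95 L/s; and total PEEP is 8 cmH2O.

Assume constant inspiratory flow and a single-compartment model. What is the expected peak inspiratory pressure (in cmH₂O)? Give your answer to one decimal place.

Total PEEP = 8 cmH2O (set 7 + intrinsic 1); this is the baseline alveolar pressure.
Equation of motion (constant flow): PIP = Vt/C + R·V̇ + PEEP.
PIP = 450/64.3 + 5.3×0.95 + 8 = 6.998 + 5.035 + 8 = 20.033 cmH2O.

20.0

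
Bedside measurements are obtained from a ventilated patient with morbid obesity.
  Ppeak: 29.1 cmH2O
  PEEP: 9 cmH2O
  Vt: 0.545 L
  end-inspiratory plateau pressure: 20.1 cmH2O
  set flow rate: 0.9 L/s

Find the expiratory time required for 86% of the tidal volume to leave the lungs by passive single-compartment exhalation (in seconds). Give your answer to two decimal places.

R = (PIP − Pplat)/V̇ = (29.1 − 20.1) / 0.9 = 9.0/0.9 = 10.0 cmH2O·s/L.
C = Vt/(Pplat − PEEP) = 545.0 / (20.1 − 9) = 545.0/11.1 = 49.099 mL/cmH2O.
τ = R × C = 10.0 × 0.0491 L/cmH2O = 0.491 s.
t = −τ·ln(1 − 0.86) = −0.491·ln(0.14) = 0.9654 s.

0.97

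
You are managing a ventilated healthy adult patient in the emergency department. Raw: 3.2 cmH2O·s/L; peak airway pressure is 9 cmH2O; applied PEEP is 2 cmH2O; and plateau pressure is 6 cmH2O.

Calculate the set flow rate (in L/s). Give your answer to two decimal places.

0.94

flow = (PIP − Pplat) / Raw = 3.0 / 3.2 = 0.9375 L/s.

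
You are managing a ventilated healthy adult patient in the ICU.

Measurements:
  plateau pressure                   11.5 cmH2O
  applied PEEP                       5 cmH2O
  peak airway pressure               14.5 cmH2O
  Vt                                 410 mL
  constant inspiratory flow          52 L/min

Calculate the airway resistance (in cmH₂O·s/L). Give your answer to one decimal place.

3.5

Flow: 52 L/min ÷ 60 = 0.8667 L/s.
Raw = (PIP − Pplat) / flow = (14.5 − 11.5) / 0.8667 = 3.0 / 0.8667 = 3.461 cmH2O·s/L.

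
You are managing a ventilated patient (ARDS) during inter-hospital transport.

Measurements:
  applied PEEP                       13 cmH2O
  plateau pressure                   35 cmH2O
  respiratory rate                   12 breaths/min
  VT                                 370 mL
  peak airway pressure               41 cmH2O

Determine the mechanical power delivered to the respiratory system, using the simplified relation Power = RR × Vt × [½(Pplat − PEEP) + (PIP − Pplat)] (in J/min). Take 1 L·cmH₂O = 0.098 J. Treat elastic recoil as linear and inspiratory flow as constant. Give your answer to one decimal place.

Per-breath work = Vt × [½(Pplat−PEEP) + (PIP−Pplat)] = 0.370 × [0.5×22.0 + 6.0] = 0.370 × 17.0 = 6.29 L·cmH2O.
Power = 12 × 6.29 = 75.48 L·cmH2O/min.
× 0.098 J/(L·cmH2O) → 7.397 J/min.

7.4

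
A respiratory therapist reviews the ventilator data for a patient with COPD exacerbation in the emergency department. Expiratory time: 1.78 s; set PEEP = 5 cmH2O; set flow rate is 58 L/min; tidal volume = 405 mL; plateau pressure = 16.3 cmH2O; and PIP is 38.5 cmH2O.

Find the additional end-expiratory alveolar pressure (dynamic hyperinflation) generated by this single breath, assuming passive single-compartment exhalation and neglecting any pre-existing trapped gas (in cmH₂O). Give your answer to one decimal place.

1.3

Flow: 58 L/min ÷ 60 = 0.9667 L/s.
R = (PIP − Pplat)/V̇ = (38.5 − 16.3) / 0.9667 = 22.2/0.9667 = 22.965 cmH2O·s/L.
C = Vt/(Pplat − PEEP) = 405.0 / (16.3 − 5) = 405.0/11.3 = 35.841 mL/cmH2O.
τ = R × C = 22.965 × 0.03584 L/cmH2O = 0.8231 s.
Fraction remaining = e^(−Te/τ) = e^(−1.78/0.8231) = 0.115; trapped volume = 405.0 × 0.115 = 46.575 mL.
Additional alveolar pressure from trapping ≈ V_trapped / C = 46.575 / 35.841 = 1.299 cmH2O.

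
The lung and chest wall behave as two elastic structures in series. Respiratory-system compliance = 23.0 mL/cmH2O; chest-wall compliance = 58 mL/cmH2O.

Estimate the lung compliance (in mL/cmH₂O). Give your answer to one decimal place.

38.1

1/CL = 1/Crs − 1/Ccw.
1/CL = 1/23.0 − 1/58 = 0.02624.
CL = 38.11 mL/cmH2O.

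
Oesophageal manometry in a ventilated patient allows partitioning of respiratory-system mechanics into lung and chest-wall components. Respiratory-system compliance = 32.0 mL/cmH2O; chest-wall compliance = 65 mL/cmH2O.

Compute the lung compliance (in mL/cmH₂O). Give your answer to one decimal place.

63.0

1/CL = 1/Crs − 1/Ccw.
1/CL = 1/32.0 − 1/65 = 0.01587.
CL = 63.012 mL/cmH2O.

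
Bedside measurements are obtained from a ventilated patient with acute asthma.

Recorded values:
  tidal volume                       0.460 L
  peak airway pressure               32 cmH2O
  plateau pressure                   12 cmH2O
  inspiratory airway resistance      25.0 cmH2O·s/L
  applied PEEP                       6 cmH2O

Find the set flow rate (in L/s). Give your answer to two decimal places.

0.80

flow = (PIP − Pplat) / Raw = 20.0 / 25.0 = 0.8 L/s.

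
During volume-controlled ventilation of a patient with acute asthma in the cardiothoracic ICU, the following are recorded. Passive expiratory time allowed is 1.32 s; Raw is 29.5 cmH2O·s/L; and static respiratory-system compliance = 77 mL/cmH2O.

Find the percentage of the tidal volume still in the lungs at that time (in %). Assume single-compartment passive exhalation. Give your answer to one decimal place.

55.9

τ = R × C = 29.5 × 77 mL/cmH2O = 29.5 × 0.077 L/cmH2O = 2.272 s.
Passive exhalation: V(t)/V₀ = e^(−t/τ) = e^(−1.32/2.272) = 0.5593.
Fraction remaining = 0.5593 → 55.93%.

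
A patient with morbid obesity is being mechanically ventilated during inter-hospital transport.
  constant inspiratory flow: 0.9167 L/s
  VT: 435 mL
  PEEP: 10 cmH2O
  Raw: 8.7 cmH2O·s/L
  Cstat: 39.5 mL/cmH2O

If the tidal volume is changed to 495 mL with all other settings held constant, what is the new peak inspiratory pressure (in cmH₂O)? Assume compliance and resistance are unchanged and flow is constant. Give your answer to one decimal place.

PIP = Vt/C + R·V̇ + PEEP (constant-flow equation of motion).
Only the elastic term changes: ΔPIP = ΔVt / C = (495 − 435) / 39.5 = 1.519 cmH2O.
Original PIP = 435/39.5 + 8.7×0.9167 + 10 = 28.988 cmH2O; new PIP = 28.988 + (1.519) = 30.507 cmH2O.

30.5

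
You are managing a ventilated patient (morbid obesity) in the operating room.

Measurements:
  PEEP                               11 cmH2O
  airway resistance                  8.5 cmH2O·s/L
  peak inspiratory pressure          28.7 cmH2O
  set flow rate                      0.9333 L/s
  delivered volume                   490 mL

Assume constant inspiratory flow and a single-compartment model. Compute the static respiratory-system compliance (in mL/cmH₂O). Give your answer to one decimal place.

Equation of motion (constant flow): PIP = Vt/C + R·V̇ + PEEP.
Vt/C = PIP − R·V̇ − PEEP = 28.7 − 8.5×0.9333 − 11 = 28.7 − 7.933 − 11 = 9.767 cmH2O.
C = Vt / 9.767 = 490 / 9.767 = 50.169 mL/cmH2O.

50.2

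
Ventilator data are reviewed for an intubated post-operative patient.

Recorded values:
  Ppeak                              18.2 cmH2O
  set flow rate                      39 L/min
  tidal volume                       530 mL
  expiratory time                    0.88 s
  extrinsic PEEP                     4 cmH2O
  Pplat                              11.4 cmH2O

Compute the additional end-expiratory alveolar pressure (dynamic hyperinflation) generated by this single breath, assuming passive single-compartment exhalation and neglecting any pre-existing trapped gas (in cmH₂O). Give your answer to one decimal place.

Flow: 39 L/min ÷ 60 = 0.65 L/s.
R = (PIP − Pplat)/V̇ = (18.2 − 11.4) / 0.65 = 6.8/0.65 = 10.462 cmH2O·s/L.
C = Vt/(Pplat − PEEP) = 530.0 / (11.4 − 4) = 530.0/7.4 = 71.622 mL/cmH2O.
τ = R × C = 10.462 × 0.07162 L/cmH2O = 0.7493 s.
Fraction remaining = e^(−Te/τ) = e^(−0.88/0.7493) = 0.309; trapped volume = 530.0 × 0.309 = 163.77 mL.
Additional alveolar pressure from trapping ≈ V_trapped / C = 163.77 / 71.622 = 2.287 cmH2O.

2.3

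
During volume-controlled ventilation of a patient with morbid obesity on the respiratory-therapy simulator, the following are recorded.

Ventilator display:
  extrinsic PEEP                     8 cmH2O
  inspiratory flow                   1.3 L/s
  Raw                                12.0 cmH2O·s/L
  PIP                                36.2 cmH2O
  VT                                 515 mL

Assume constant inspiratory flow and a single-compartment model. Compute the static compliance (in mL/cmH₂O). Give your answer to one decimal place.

40.9

Equation of motion (constant flow): PIP = Vt/C + R·V̇ + PEEP.
Vt/C = PIP − R·V̇ − PEEP = 36.2 − 12.0×1.3 − 8 = 36.2 − 15.6 − 8 = 12.6 cmH2O.
C = Vt / 12.6 = 515 / 12.6 = 40.873 mL/cmH2O.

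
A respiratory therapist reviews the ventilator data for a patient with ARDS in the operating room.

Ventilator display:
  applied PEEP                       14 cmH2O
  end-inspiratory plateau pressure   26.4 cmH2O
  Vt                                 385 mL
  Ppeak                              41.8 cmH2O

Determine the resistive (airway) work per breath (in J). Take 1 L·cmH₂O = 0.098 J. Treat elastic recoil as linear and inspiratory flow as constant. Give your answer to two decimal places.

With constant inspiratory flow the resistive pressure is constant at PIP − Pplat = 41.8 − 26.4 = 15.4 cmH2O, so resistive work = 15.4 × 0.385 = 5.929 L·cmH2O.
× 0.098 J/(L·cmH2O) → 0.581 J.

0.58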